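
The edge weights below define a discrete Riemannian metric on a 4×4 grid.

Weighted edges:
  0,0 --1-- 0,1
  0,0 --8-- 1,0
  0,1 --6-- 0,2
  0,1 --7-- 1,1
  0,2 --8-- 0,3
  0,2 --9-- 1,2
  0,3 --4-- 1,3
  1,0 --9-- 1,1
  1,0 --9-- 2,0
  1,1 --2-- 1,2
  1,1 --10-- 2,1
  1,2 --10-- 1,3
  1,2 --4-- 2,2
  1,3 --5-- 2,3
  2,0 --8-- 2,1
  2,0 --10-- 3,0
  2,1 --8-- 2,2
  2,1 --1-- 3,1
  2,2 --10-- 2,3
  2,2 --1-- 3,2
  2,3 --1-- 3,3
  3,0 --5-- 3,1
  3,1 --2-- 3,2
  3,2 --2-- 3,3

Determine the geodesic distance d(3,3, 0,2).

Shortest path: 3,3 → 3,2 → 2,2 → 1,2 → 0,2, total weight = 16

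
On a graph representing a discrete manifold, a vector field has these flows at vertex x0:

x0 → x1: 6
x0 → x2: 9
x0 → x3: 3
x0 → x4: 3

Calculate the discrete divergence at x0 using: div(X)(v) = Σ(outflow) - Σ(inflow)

Divergence = sum of outgoing flows = 6 + 9 + 3 + 3 = 21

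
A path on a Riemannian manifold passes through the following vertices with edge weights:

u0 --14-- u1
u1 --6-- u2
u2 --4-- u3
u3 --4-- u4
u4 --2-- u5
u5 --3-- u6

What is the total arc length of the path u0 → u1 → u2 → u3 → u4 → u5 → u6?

Arc length = 14 + 6 + 4 + 4 + 2 + 3 = 33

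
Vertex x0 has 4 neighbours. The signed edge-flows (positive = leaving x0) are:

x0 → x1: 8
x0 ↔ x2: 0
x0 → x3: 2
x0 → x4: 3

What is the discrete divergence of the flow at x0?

Divergence = sum of outgoing flows = 8 + 0 + 2 + 3 = 13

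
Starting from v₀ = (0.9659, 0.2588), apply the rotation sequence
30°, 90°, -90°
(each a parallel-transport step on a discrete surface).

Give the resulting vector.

Total rotation: 30° + 90° + (-90°) = 30°. Final vector: (0.7071, 0.7071)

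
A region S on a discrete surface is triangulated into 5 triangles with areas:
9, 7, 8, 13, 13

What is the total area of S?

9 + 7 + 8 + 13 + 13 = 50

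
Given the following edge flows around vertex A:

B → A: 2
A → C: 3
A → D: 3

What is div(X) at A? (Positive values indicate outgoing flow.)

Divergence = sum of outgoing flows = (-2) + 3 + 3 = 4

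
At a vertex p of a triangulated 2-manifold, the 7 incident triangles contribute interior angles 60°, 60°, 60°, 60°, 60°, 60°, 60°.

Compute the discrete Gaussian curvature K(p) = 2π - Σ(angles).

Sum of angles = 420°. K = 360° - 420° = -60° = -π/3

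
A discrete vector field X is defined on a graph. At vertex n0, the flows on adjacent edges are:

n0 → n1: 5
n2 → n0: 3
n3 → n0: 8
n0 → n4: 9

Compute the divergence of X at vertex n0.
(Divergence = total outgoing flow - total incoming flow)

Divergence = sum of outgoing flows = 5 + (-3) + (-8) + 9 = 3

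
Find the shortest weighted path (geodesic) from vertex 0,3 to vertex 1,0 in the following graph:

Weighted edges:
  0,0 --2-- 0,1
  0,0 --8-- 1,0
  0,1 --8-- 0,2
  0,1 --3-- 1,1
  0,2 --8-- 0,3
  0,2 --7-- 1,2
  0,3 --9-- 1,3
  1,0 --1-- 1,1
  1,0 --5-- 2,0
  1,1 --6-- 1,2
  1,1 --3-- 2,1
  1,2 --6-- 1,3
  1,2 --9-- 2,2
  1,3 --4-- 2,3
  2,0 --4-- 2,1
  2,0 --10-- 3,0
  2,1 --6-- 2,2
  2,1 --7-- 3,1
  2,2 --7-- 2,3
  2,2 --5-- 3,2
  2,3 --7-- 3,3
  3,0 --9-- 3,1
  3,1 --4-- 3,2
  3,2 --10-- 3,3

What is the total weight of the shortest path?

Shortest path: 0,3 → 0,2 → 0,1 → 1,1 → 1,0, total weight = 20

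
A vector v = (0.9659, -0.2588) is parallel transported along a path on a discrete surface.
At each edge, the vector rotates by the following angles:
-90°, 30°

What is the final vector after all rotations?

Total rotation: (-90°) + 30° = -60°. Final vector: (0.2588, -0.9659)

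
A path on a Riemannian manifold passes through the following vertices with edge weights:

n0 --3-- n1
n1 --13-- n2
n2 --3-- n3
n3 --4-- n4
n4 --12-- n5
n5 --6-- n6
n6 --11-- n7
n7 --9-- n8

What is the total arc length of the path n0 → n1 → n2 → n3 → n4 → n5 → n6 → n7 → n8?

Arc length = 3 + 13 + 3 + 4 + 12 + 6 + 11 + 9 = 61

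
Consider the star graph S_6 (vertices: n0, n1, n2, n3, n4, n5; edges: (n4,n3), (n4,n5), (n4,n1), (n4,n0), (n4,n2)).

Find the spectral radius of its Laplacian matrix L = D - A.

The star S_6 is the complete bipartite graph K_{1,5} (one hub of degree 5, 5 leaves of degree 1). The Laplacian spectrum of K_{p,q} is 0, p (multiplicity q−1), q (multiplicity p−1), p+q. With p = 1, q = 5: 0 once, 1 with multiplicity 4, and 6 once. (Check: trace L = sum of degrees = 10 = 4·1 + 6.)
Laplacian eigenvalues: [0.0, 1.0, 1.0, 1.0, 1.0, 6.0]. Largest eigenvalue (spectral radius) = 6.0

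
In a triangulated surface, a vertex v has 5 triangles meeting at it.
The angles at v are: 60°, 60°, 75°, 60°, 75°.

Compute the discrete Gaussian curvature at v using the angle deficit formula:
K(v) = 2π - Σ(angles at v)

Sum of angles = 330°. K = 360° - 330° = 30° = π/6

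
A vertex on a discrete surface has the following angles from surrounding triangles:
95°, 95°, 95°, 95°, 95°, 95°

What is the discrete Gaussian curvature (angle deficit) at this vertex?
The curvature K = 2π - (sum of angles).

Sum of angles = 570°. K = 360° - 570° = -210°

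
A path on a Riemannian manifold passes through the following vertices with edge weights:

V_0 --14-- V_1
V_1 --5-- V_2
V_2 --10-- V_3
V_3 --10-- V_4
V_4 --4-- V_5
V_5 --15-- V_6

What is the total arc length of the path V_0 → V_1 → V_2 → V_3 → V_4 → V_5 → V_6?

Arc length = 14 + 5 + 10 + 10 + 4 + 15 = 58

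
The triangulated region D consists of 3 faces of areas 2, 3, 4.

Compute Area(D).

2 + 3 + 4 = 9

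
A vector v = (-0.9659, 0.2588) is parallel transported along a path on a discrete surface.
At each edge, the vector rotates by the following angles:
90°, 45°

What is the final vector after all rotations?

Total rotation: 90° + 45° = 135°. Final vector: (0.5000, -0.8660)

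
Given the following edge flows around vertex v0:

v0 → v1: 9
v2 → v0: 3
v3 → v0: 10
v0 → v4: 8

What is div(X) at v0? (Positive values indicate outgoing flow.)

Divergence = sum of outgoing flows = 9 + (-3) + (-10) + 8 = 4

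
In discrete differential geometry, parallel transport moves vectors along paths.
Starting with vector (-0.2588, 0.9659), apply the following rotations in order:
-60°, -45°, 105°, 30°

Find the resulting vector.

Total rotation: (-60°) + (-45°) + 105° + 30° = 30°. Final vector: (-0.7071, 0.7071)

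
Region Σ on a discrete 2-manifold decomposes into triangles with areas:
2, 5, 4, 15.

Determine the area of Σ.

2 + 5 + 4 + 15 = 26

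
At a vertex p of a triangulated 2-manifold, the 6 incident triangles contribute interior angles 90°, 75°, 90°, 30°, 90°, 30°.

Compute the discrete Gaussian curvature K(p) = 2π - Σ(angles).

Sum of angles = 405°. K = 360° - 405° = -45°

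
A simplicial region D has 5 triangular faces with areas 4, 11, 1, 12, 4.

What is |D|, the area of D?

4 + 11 + 1 + 12 + 4 = 32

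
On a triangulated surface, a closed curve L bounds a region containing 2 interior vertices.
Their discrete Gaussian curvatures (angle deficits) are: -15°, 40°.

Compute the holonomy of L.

Holonomy = total enclosed curvature = (-15°) + 40° = 25°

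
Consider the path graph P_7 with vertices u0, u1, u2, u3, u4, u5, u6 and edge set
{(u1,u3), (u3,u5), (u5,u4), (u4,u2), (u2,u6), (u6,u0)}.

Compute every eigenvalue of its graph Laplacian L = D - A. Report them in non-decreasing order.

The path graph P_n has Laplacian eigenvalues λ_k = 2 − 2cos(kπ/n), k = 0, 1, …, n−1. Here n = 7:
k=0: 2 − 2cos(0) = 0.0; k=1: 2 − 2cos(π/7) = 0.1981; k=2: 2 − 2cos(2π/7) = 0.753; k=3: 2 − 2cos(3π/7) = 1.555; k=4: 2 − 2cos(4π/7) = 2.445; k=5: 2 − 2cos(5π/7) = 3.247; k=6: 2 − 2cos(6π/7) = 3.8019.
Laplacian eigenvalues (increasing order): [0.0, 0.1981, 0.753, 1.555, 2.445, 3.247, 3.8019]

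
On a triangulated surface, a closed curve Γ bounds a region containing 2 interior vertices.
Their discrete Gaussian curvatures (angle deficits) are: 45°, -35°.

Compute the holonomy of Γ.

Holonomy = total enclosed curvature = 45° + (-35°) = 10°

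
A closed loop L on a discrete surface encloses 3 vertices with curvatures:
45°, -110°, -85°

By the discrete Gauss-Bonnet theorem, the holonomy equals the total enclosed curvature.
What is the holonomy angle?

Holonomy = total enclosed curvature = 45° + (-110°) + (-85°) = -150°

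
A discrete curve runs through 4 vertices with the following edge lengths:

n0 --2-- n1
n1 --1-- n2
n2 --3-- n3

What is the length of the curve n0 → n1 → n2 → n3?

Arc length = 2 + 1 + 3 = 6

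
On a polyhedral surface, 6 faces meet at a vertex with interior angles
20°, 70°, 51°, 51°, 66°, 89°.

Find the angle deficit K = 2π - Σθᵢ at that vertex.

Sum of angles = 347°. K = 360° - 347° = 13° = 13π/180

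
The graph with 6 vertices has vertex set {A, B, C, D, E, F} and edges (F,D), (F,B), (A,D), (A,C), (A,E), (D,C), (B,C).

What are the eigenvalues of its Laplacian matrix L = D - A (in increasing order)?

Degrees: deg(A) = 3, deg(B) = 2, deg(C) = 3, deg(D) = 3, deg(E) = 1, deg(F) = 2.
L = D − A with rows/columns ordered (A, B, C, D, E, F):
  [ 3,  0, -1, -1, -1,  0]
  [ 0,  2, -1,  0,  0, -1]
  [-1, -1,  3, -1,  0,  0]
  [-1,  0, -1,  3,  0, -1]
  [-1,  0,  0,  0,  1,  0]
  [ 0, -1,  0, -1,  0,  2]
Characteristic polynomial: det(λI − L) = λ(λ² − 5λ + 3)(λ − 2)(λ² − 7λ + 11).
Roots: λ = 0; (λ² − 5λ + 3) = 0 ⇒ λ = (5 ± √13)/2 ≈ 0.6972, 4.3028; (λ − 2) = 0 ⇒ λ = 2; (λ² − 7λ + 11) = 0 ⇒ λ = (7 ± √5)/2 ≈ 2.382, 4.618.
(Check: the roots sum (with multiplicity) to 14, matching trace L = Σdeg = 2·7 = 14.)
Laplacian eigenvalues (increasing order): [0.0, 0.6972, 2.0, 2.382, 4.3028, 4.618]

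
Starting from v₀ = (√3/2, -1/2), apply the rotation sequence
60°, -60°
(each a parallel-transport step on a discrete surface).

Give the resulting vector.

Total rotation: 60° + (-60°) = 0°. Final vector: (0.8660, -0.5000)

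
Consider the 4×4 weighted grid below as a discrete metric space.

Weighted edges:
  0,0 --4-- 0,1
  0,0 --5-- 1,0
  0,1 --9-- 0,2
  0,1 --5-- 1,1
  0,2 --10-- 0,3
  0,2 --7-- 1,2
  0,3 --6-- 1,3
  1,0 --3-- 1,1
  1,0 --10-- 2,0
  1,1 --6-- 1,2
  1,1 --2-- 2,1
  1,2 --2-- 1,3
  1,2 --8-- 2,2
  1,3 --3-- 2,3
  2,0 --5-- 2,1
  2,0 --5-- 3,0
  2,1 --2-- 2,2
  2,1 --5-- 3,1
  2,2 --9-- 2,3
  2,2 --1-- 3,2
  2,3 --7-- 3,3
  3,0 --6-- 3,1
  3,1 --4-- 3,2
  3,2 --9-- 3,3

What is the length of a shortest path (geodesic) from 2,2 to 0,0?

Shortest path: 2,2 → 2,1 → 1,1 → 1,0 → 0,0, total weight = 12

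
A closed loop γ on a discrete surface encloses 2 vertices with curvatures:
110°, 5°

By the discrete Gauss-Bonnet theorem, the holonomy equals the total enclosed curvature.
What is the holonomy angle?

Holonomy = total enclosed curvature = 110° + 5° = 115°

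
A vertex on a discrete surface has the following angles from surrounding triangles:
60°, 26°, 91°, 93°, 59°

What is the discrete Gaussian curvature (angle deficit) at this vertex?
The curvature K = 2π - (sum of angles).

Sum of angles = 329°. K = 360° - 329° = 31° = 31π/180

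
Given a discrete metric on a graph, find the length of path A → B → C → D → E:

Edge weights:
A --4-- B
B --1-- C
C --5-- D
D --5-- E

Arc length = 4 + 1 + 5 + 5 = 15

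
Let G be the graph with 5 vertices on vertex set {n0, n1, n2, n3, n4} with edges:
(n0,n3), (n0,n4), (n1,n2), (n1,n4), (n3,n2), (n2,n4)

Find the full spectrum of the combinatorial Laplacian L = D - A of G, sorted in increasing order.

Degrees: deg(n0) = 2, deg(n1) = 2, deg(n2) = 3, deg(n3) = 2, deg(n4) = 3.
L = D − A with rows/columns ordered (n0, n1, n2, n3, n4):
  [ 2,  0,  0, -1, -1]
  [ 0,  2, -1,  0, -1]
  [ 0, -1,  3, -1, -1]
  [-1,  0, -1,  2,  0]
  [-1, -1, -1,  0,  3]
Characteristic polynomial: det(λI − L) = λ(λ² − 5λ + 5)(λ² − 7λ + 11).
Roots: λ = 0; (λ² − 5λ + 5) = 0 ⇒ λ = (5 ± √5)/2 ≈ 1.382, 3.618; (λ² − 7λ + 11) = 0 ⇒ λ = (7 ± √5)/2 ≈ 2.382, 4.618.
(Check: the roots sum (with multiplicity) to 12, matching trace L = Σdeg = 2·6 = 12.)
Laplacian eigenvalues (increasing order): [0.0, 1.382, 2.382, 3.618, 4.618]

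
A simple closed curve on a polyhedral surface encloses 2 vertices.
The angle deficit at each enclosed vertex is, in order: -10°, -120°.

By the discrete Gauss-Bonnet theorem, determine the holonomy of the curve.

Holonomy = total enclosed curvature = (-10°) + (-120°) = -130°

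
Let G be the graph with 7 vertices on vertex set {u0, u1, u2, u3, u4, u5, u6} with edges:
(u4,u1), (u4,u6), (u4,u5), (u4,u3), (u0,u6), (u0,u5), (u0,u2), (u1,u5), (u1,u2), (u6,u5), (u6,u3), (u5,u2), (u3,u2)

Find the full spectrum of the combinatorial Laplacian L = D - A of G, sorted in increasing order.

Degrees: deg(u0) = 3, deg(u1) = 3, deg(u2) = 4, deg(u3) = 3, deg(u4) = 4, deg(u5) = 5, deg(u6) = 4.
L = D − A with rows/columns ordered (u0, u1, u2, u3, u4, u5, u6):
  [ 3,  0, -1,  0,  0, -1, -1]
  [ 0,  3, -1,  0, -1, -1,  0]
  [-1, -1,  4, -1,  0, -1,  0]
  [ 0,  0, -1,  3, -1,  0, -1]
  [ 0, -1,  0, -1,  4, -1, -1]
  [-1, -1, -1,  0, -1,  5, -1]
  [-1,  0,  0, -1, -1, -1,  4]
Characteristic polynomial: det(λI − L) = λ(λ² − 8λ + 14)²(λ² − 10λ + 23).
Roots: λ = 0; (λ² − 8λ + 14) = 0 ⇒ λ = 4 ± √2 ≈ 2.5858, 5.4142 (multiplicity 2); (λ² − 10λ + 23) = 0 ⇒ λ = 5 ± √2 ≈ 3.5858, 6.4142.
(Check: the roots sum (with multiplicity) to 26, matching trace L = Σdeg = 2·13 = 26.)
Laplacian eigenvalues (increasing order): [0.0, 2.5858, 2.5858, 3.5858, 5.4142, 5.4142, 6.4142]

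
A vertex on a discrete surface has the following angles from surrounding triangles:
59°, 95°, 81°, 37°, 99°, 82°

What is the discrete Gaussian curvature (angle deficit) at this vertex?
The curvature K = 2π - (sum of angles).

Sum of angles = 453°. K = 360° - 453° = -93° = -31π/60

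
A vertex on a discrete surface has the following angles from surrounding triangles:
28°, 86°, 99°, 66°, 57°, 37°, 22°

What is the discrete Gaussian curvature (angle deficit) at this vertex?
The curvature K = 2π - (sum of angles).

Sum of angles = 395°. K = 360° - 395° = -35° = -7π/36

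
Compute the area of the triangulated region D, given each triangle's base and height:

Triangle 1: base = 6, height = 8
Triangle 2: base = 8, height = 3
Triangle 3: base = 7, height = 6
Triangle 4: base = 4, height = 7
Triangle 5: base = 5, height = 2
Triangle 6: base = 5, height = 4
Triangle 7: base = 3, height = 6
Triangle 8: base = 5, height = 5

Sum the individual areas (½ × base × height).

(1/2)×6×8 + (1/2)×8×3 + (1/2)×7×6 + (1/2)×4×7 + (1/2)×5×2 + (1/2)×5×4 + (1/2)×3×6 + (1/2)×5×5 = 107.5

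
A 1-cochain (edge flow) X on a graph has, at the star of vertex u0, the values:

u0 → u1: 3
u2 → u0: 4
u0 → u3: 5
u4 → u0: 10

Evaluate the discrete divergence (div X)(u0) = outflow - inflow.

Divergence = sum of outgoing flows = 3 + (-4) + 5 + (-10) = -6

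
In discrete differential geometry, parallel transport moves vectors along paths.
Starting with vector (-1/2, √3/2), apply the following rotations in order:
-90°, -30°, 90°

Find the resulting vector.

Total rotation: (-90°) + (-30°) + 90° = -30°. Final vector: (0, 1)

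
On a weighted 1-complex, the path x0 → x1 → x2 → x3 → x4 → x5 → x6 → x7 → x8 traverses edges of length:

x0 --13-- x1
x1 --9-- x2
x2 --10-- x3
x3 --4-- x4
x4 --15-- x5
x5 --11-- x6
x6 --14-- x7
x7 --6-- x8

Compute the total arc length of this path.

Arc length = 13 + 9 + 10 + 4 + 15 + 11 + 14 + 6 = 82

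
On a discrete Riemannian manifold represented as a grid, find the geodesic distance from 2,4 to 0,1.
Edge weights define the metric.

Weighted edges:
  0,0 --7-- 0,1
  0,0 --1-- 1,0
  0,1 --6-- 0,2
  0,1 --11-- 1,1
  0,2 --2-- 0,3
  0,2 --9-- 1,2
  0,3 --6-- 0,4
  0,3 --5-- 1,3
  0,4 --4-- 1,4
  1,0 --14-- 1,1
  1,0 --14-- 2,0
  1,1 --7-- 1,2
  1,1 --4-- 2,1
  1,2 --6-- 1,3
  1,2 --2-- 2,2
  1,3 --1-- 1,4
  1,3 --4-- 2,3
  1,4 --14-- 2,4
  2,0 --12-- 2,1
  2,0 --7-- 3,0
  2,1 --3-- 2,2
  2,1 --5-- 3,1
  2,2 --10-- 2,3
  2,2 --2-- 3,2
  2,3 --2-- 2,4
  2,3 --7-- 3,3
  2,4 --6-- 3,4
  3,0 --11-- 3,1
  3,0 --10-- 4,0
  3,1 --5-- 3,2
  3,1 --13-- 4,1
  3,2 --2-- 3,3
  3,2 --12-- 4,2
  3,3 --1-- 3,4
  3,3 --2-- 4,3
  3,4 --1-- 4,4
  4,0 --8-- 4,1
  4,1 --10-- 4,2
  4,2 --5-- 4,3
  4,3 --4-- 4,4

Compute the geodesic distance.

Shortest path: 2,4 → 2,3 → 1,3 → 0,3 → 0,2 → 0,1, total weight = 19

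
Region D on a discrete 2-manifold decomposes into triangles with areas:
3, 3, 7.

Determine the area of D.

3 + 3 + 7 = 13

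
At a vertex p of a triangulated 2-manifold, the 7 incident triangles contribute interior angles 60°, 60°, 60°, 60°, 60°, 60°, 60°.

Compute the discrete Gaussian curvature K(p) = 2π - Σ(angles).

Sum of angles = 420°. K = 360° - 420° = -60° = -π/3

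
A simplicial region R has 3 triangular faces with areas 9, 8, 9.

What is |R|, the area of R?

9 + 8 + 9 = 26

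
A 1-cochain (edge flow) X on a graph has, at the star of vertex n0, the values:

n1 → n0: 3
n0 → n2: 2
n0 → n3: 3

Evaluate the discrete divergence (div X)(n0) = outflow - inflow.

Divergence = sum of outgoing flows = (-3) + 2 + 3 = 2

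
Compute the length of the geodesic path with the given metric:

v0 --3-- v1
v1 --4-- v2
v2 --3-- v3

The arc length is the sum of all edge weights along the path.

Arc length = 3 + 4 + 3 = 10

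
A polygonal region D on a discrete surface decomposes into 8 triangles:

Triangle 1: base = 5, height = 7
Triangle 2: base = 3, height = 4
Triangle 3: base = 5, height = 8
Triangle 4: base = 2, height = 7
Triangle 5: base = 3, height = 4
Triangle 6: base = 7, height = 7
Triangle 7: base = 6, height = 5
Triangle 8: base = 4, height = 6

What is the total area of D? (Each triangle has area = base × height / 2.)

(1/2)×5×7 + (1/2)×3×4 + (1/2)×5×8 + (1/2)×2×7 + (1/2)×3×4 + (1/2)×7×7 + (1/2)×6×5 + (1/2)×4×6 = 108.0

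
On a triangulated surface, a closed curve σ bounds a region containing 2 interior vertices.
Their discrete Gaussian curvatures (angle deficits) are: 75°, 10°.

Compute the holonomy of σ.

Holonomy = total enclosed curvature = 75° + 10° = 85°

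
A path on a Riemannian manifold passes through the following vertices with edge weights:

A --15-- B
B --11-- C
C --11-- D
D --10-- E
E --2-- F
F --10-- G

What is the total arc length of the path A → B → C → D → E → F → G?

Arc length = 15 + 11 + 11 + 10 + 2 + 10 = 59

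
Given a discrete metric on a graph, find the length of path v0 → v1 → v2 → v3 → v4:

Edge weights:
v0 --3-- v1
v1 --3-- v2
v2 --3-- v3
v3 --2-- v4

Arc length = 3 + 3 + 3 + 2 = 11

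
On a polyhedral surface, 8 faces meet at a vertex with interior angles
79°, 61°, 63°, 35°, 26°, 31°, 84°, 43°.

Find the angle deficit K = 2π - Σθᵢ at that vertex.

Sum of angles = 422°. K = 360° - 422° = -62° = -31π/90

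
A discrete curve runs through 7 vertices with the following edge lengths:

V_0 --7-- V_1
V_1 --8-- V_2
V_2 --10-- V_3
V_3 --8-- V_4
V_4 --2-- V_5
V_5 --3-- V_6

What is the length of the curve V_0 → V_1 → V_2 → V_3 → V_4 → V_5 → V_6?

Arc length = 7 + 8 + 10 + 8 + 2 + 3 = 38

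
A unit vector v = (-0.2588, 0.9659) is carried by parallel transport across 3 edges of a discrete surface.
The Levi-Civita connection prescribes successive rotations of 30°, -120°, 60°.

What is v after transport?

Total rotation: 30° + (-120°) + 60° = -30°. Final vector: (0.2588, 0.9659)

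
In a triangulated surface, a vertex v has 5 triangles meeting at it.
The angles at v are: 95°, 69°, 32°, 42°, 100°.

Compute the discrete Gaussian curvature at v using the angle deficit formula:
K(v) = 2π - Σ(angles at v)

Sum of angles = 338°. K = 360° - 338° = 22° = 11π/90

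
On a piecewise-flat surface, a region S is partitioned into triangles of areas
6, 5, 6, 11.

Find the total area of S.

6 + 5 + 6 + 11 = 28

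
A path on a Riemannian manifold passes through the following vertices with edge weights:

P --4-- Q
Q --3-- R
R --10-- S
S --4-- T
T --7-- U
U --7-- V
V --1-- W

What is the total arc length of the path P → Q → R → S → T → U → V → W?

Arc length = 4 + 3 + 10 + 4 + 7 + 7 + 1 = 36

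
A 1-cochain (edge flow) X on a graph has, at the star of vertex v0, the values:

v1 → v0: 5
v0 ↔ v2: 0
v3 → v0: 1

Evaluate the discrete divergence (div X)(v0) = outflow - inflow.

Divergence = sum of outgoing flows = (-5) + 0 + (-1) = -6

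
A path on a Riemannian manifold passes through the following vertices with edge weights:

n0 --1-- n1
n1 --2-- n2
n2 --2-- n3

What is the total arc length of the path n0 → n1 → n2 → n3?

Arc length = 1 + 2 + 2 = 5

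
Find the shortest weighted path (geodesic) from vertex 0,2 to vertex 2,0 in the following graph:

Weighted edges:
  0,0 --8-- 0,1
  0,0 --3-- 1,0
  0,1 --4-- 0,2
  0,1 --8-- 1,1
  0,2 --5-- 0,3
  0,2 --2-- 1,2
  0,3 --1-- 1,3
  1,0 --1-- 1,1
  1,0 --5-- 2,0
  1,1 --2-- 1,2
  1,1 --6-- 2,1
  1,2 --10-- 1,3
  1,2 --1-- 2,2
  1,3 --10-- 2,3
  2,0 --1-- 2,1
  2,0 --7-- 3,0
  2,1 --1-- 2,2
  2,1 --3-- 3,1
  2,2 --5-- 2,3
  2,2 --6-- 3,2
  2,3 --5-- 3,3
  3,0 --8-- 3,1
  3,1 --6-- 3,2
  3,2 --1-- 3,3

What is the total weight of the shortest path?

Shortest path: 0,2 → 1,2 → 2,2 → 2,1 → 2,0, total weight = 5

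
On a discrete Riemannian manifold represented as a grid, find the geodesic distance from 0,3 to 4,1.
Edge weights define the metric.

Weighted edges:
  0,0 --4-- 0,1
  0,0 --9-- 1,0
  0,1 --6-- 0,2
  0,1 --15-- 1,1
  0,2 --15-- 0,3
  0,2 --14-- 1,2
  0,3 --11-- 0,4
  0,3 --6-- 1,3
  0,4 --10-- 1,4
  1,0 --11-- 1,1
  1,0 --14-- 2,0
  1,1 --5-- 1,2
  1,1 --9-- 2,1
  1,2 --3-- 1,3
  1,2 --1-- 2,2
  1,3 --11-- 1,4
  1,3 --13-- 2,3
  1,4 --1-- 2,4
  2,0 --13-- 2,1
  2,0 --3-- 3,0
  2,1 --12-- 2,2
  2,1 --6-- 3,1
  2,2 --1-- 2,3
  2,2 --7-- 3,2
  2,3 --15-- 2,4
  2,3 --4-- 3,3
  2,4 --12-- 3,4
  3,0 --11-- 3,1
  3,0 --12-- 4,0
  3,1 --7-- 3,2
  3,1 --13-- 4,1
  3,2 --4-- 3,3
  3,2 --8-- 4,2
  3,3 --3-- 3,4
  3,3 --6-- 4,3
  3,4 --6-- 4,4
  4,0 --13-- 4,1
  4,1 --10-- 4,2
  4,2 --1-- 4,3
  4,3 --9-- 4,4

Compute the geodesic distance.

Shortest path: 0,3 → 1,3 → 1,2 → 2,2 → 2,3 → 3,3 → 4,3 → 4,2 → 4,1, total weight = 32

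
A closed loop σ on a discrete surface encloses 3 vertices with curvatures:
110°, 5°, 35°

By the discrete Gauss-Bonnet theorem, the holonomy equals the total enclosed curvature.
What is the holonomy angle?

Holonomy = total enclosed curvature = 110° + 5° + 35° = 150°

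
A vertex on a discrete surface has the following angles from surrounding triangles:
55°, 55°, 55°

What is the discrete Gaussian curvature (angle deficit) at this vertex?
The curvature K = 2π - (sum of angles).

Sum of angles = 165°. K = 360° - 165° = 195°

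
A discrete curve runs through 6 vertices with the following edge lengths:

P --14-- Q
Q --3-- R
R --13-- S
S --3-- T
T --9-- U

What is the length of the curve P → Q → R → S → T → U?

Arc length = 14 + 3 + 13 + 3 + 9 = 42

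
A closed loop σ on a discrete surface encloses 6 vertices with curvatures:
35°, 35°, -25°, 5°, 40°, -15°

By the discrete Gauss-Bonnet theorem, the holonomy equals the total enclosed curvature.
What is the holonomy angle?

Holonomy = total enclosed curvature = 35° + 35° + (-25°) + 5° + 40° + (-15°) = 75°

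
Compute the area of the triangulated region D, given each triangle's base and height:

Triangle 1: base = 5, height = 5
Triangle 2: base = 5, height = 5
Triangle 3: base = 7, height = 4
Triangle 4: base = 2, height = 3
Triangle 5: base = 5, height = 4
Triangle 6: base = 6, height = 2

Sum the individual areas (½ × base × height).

(1/2)×5×5 + (1/2)×5×5 + (1/2)×7×4 + (1/2)×2×3 + (1/2)×5×4 + (1/2)×6×2 = 58.0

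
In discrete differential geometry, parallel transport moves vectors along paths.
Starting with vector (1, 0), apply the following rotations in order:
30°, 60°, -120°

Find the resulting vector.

Total rotation: 30° + 60° + (-120°) = -30°. Final vector: (0.8660, -0.5000)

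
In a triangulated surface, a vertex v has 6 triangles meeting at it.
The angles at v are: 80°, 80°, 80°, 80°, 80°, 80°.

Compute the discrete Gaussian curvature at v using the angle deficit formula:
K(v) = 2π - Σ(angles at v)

Sum of angles = 480°. K = 360° - 480° = -120°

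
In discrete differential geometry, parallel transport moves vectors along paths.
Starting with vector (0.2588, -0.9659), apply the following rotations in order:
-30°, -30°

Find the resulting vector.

Total rotation: (-30°) + (-30°) = -60°. Final vector: (-0.7071, -0.7071)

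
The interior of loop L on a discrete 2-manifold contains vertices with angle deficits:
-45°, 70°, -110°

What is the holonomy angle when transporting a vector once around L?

Holonomy = total enclosed curvature = (-45°) + 70° + (-110°) = -85°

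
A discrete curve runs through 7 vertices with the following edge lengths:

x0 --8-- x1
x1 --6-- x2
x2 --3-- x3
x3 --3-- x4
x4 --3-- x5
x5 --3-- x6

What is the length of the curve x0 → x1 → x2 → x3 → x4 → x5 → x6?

Arc length = 8 + 6 + 3 + 3 + 3 + 3 = 26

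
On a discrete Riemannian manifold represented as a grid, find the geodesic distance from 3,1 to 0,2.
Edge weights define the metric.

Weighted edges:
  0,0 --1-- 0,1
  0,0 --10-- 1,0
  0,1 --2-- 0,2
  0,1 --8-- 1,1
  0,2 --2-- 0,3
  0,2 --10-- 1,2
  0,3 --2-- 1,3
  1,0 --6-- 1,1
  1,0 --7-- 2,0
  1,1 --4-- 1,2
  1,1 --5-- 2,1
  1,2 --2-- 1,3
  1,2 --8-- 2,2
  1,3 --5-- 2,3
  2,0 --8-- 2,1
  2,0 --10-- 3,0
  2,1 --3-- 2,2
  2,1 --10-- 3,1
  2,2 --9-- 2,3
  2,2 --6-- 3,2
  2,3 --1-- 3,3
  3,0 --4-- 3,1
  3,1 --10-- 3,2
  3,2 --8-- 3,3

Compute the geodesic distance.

Shortest path: 3,1 → 2,1 → 1,1 → 0,1 → 0,2, total weight = 25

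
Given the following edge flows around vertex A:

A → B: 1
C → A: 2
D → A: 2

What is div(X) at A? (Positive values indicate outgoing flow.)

Divergence = sum of outgoing flows = 1 + (-2) + (-2) = -3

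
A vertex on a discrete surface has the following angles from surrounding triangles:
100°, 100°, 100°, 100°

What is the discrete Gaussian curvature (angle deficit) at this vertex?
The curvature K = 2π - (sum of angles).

Sum of angles = 400°. K = 360° - 400° = -40° = -2π/9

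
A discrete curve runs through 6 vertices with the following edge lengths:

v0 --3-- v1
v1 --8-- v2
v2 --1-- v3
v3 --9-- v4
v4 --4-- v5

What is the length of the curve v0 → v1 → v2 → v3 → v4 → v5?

Arc length = 3 + 8 + 1 + 9 + 4 = 25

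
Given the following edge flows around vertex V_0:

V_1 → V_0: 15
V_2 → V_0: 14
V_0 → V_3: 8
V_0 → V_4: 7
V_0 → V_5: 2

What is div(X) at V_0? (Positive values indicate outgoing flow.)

Divergence = sum of outgoing flows = (-15) + (-14) + 8 + 7 + 2 = -12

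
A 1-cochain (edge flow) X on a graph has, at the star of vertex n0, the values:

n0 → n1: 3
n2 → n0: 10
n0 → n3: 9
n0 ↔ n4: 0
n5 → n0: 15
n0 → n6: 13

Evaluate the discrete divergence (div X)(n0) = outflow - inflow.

Divergence = sum of outgoing flows = 3 + (-10) + 9 + 0 + (-15) + 13 = 0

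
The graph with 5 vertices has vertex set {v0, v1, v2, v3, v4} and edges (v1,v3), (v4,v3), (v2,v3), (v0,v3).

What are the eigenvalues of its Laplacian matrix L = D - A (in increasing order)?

Degrees: deg(v0) = 1, deg(v1) = 1, deg(v2) = 1, deg(v3) = 4, deg(v4) = 1.
L = D − A with rows/columns ordered (v0, v1, v2, v3, v4):
  [ 1,  0,  0, -1,  0]
  [ 0,  1,  0, -1,  0]
  [ 0,  0,  1, -1,  0]
  [-1, -1, -1,  4, -1]
  [ 0,  0,  0, -1,  1]
Characteristic polynomial: det(λI − L) = λ(λ − 1)³(λ − 5).
Roots: λ = 0; (λ − 1) = 0 ⇒ λ = 1 (multiplicity 3); (λ − 5) = 0 ⇒ λ = 5.
(Check: the roots sum (with multiplicity) to 8, matching trace L = Σdeg = 2·4 = 8.)
Laplacian eigenvalues (increasing order): [0.0, 1.0, 1.0, 1.0, 5.0]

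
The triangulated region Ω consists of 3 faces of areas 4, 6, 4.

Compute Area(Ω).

4 + 6 + 4 = 14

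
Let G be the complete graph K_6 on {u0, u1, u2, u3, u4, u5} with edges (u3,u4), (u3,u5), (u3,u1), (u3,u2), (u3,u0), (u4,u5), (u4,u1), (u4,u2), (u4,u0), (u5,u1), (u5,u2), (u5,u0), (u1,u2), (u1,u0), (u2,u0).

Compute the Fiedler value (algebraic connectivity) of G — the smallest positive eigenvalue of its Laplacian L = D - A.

For the complete graph K_n, L = nI − J (J = all-ones matrix). J has eigenvalues n (once, eigenvector 𝟙) and 0 (multiplicity n−1), so L has eigenvalues 0 (once) and n (multiplicity n−1). Here n = 6: eigenvalue 0 once and 6 with multiplicity 5.
Laplacian eigenvalues: [0.0, 6.0, 6.0, 6.0, 6.0, 6.0]. Algebraic connectivity (smallest non-zero eigenvalue) = 6.0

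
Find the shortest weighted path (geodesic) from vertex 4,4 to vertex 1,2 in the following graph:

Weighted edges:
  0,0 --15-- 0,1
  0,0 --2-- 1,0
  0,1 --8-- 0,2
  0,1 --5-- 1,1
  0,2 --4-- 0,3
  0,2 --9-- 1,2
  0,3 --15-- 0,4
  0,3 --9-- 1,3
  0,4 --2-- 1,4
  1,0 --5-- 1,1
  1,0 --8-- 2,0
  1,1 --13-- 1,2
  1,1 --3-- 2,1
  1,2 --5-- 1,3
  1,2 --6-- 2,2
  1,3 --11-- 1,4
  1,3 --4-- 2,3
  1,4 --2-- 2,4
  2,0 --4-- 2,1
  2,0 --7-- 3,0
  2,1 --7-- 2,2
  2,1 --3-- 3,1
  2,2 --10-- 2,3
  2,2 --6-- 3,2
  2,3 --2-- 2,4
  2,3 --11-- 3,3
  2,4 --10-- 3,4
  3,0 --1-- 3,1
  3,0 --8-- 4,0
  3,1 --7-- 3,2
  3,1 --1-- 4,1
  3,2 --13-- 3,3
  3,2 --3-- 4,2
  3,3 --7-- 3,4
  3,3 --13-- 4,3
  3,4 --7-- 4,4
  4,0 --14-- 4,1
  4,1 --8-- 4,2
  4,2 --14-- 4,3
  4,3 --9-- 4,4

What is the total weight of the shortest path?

Shortest path: 4,4 → 3,4 → 2,4 → 2,3 → 1,3 → 1,2, total weight = 28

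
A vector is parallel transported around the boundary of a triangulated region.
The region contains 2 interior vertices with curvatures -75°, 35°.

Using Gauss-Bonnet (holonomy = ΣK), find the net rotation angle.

Holonomy = total enclosed curvature = (-75°) + 35° = -40°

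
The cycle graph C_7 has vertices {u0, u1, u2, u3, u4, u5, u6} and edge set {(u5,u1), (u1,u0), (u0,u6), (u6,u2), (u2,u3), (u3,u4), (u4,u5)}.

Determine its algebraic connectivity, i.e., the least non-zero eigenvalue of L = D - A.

The cycle graph C_n has Laplacian eigenvalues λ_k = 2 − 2cos(2πk/n), k = 0, 1, …, n−1. Here n = 7:
k=0: 2 − 2cos(0) = 0.0; k=1: 2 − 2cos(2π/7) = 0.753; k=2: 2 − 2cos(4π/7) = 2.445; k=3: 2 − 2cos(6π/7) = 3.8019; k=4: 2 − 2cos(8π/7) = 3.8019; k=5: 2 − 2cos(10π/7) = 2.445; k=6: 2 − 2cos(12π/7) = 0.753.
Laplacian eigenvalues: [0.0, 0.753, 0.753, 2.445, 2.445, 3.8019, 3.8019]. Algebraic connectivity (smallest non-zero eigenvalue) = 0.753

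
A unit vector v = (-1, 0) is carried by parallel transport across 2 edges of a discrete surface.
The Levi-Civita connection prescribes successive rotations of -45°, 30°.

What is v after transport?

Total rotation: (-45°) + 30° = -15°. Final vector: (-0.9659, 0.2588)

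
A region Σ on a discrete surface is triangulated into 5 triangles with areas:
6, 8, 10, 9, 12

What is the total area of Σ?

6 + 8 + 10 + 9 + 12 = 45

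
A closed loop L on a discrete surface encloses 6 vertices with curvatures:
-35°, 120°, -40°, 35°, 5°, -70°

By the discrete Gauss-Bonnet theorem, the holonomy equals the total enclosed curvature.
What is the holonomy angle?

Holonomy = total enclosed curvature = (-35°) + 120° + (-40°) + 35° + 5° + (-70°) = 15°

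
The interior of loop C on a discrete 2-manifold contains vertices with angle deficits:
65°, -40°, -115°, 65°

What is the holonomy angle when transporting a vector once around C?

Holonomy = total enclosed curvature = 65° + (-40°) + (-115°) + 65° = -25°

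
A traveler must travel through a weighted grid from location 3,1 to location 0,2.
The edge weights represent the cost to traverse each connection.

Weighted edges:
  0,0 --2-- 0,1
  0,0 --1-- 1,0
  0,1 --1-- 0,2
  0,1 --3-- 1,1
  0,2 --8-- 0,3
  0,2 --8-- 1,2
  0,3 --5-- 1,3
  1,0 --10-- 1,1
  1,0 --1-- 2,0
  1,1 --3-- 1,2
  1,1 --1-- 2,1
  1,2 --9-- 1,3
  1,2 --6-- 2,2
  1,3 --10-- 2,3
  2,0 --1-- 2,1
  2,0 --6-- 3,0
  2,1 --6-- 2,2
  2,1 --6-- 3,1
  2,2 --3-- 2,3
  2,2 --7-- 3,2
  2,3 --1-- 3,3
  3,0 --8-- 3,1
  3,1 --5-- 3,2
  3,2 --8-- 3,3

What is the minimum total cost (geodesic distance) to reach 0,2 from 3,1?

Shortest path: 3,1 → 2,1 → 1,1 → 0,1 → 0,2, total weight = 11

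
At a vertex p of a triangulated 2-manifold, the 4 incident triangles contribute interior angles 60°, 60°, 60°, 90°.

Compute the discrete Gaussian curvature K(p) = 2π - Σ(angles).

Sum of angles = 270°. K = 360° - 270° = 90°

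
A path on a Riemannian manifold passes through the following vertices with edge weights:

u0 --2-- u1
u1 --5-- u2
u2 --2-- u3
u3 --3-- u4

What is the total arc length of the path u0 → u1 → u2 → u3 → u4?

Arc length = 2 + 5 + 2 + 3 = 12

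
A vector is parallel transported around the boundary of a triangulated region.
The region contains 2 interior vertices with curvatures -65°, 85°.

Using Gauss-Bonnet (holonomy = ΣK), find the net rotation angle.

Holonomy = total enclosed curvature = (-65°) + 85° = 20°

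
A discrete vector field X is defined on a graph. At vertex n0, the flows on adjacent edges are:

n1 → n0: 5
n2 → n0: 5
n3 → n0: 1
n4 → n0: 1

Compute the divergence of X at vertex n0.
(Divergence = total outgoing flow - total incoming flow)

Divergence = sum of outgoing flows = (-5) + (-5) + (-1) + (-1) = -12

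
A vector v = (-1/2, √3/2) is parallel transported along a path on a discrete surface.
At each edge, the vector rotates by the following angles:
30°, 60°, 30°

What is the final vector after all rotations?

Total rotation: 30° + 60° + 30° = 120°. Final vector: (-0.5000, -0.8660)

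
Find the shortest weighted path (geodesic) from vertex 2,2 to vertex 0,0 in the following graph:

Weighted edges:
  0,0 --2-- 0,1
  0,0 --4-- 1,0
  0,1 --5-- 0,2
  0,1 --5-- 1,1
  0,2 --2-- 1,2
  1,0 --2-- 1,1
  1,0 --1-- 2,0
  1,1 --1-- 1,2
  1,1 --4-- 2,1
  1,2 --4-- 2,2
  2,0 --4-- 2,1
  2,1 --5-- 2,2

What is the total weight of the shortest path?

Shortest path: 2,2 → 1,2 → 1,1 → 1,0 → 0,0, total weight = 11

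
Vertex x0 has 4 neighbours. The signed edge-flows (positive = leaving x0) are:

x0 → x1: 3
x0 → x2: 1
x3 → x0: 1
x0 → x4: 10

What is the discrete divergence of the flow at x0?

Divergence = sum of outgoing flows = 3 + 1 + (-1) + 10 = 13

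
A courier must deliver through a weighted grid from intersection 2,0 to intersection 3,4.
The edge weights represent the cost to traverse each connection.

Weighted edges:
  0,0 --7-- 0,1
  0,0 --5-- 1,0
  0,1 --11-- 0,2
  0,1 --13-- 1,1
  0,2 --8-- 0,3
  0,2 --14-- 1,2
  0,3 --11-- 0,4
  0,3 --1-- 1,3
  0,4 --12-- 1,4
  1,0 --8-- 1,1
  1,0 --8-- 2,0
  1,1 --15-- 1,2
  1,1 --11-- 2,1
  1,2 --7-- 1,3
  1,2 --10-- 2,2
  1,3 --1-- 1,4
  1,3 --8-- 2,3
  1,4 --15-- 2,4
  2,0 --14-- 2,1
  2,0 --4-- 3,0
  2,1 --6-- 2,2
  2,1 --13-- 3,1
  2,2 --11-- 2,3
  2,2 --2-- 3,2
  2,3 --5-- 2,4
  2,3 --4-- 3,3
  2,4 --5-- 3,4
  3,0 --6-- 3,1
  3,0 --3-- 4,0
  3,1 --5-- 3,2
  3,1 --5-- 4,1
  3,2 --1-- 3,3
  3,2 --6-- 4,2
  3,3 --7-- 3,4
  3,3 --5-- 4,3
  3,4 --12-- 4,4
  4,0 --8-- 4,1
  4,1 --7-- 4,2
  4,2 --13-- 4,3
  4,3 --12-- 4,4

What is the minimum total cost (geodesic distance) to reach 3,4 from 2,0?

Shortest path: 2,0 → 3,0 → 3,1 → 3,2 → 3,3 → 3,4, total weight = 23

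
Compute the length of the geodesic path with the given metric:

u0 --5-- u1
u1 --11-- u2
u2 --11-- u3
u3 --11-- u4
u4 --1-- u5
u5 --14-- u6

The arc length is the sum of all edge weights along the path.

Arc length = 5 + 11 + 11 + 11 + 1 + 14 = 53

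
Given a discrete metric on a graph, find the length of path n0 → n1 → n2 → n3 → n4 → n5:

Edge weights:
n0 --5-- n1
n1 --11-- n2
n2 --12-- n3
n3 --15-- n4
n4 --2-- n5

Arc length = 5 + 11 + 12 + 15 + 2 = 45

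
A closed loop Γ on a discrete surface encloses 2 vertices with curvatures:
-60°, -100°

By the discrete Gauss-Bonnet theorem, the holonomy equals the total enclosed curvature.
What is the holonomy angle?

Holonomy = total enclosed curvature = (-60°) + (-100°) = -160°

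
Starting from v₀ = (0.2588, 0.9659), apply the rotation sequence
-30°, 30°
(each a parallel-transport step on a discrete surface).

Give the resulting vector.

Total rotation: (-30°) + 30° = 0°. Final vector: (0.2588, 0.9659)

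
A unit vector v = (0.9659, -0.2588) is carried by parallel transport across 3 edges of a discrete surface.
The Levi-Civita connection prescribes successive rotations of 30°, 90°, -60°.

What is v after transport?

Total rotation: 30° + 90° + (-60°) = 60°. Final vector: (0.7071, 0.7071)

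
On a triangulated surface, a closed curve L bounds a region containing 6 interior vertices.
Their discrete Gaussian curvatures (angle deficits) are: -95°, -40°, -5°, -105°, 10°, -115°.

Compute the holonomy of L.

Holonomy = total enclosed curvature = (-95°) + (-40°) + (-5°) + (-105°) + 10° + (-115°) = -350°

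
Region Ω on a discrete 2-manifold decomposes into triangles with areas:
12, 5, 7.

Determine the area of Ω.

12 + 5 + 7 = 24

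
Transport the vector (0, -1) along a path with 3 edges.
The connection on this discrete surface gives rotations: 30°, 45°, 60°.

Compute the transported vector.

Total rotation: 30° + 45° + 60° = 135°. Final vector: (0.7071, 0.7071)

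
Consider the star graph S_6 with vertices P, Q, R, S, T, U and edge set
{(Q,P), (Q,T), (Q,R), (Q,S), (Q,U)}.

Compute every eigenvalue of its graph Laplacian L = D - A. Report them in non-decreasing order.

The star S_6 is the complete bipartite graph K_{1,5} (one hub of degree 5, 5 leaves of degree 1). The Laplacian spectrum of K_{p,q} is 0, p (multiplicity q−1), q (multiplicity p−1), p+q. With p = 1, q = 5: 0 once, 1 with multiplicity 4, and 6 once. (Check: trace L = sum of degrees = 10 = 4·1 + 6.)
Laplacian eigenvalues (increasing order): [0.0, 1.0, 1.0, 1.0, 1.0, 6.0]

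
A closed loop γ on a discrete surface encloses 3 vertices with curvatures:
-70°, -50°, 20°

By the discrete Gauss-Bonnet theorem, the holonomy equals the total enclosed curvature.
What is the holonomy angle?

Holonomy = total enclosed curvature = (-70°) + (-50°) + 20° = -100°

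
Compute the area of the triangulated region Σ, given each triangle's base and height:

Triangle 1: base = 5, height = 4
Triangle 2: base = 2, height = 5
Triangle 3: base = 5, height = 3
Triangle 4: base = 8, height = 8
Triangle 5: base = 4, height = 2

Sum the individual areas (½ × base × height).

(1/2)×5×4 + (1/2)×2×5 + (1/2)×5×3 + (1/2)×8×8 + (1/2)×4×2 = 58.5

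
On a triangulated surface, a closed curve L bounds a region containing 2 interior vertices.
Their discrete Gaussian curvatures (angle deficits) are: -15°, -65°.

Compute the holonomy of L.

Holonomy = total enclosed curvature = (-15°) + (-65°) = -80°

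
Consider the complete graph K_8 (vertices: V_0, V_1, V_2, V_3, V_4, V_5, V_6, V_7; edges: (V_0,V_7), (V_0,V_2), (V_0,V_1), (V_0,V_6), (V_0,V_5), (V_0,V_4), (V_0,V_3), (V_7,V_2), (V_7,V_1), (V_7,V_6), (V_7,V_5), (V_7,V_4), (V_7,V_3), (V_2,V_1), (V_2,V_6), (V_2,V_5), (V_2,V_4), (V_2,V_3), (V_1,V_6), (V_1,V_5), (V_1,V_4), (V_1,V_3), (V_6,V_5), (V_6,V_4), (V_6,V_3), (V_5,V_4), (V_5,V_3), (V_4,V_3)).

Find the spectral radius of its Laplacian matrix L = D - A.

For the complete graph K_n, L = nI − J (J = all-ones matrix). J has eigenvalues n (once, eigenvector 𝟙) and 0 (multiplicity n−1), so L has eigenvalues 0 (once) and n (multiplicity n−1). Here n = 8: eigenvalue 0 once and 8 with multiplicity 7.
Laplacian eigenvalues: [0.0, 8.0, 8.0, 8.0, 8.0, 8.0, 8.0, 8.0]. Largest eigenvalue (spectral radius) = 8.0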